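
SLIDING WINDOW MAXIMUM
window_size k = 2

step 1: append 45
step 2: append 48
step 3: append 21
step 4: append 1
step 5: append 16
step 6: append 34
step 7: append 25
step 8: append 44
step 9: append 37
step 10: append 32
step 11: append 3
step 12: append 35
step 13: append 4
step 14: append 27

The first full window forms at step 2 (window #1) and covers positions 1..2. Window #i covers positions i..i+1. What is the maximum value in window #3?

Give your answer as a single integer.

Answer: 21

Derivation:
step 1: append 45 -> window=[45] (not full yet)
step 2: append 48 -> window=[45, 48] -> max=48
step 3: append 21 -> window=[48, 21] -> max=48
step 4: append 1 -> window=[21, 1] -> max=21
Window #3 max = 21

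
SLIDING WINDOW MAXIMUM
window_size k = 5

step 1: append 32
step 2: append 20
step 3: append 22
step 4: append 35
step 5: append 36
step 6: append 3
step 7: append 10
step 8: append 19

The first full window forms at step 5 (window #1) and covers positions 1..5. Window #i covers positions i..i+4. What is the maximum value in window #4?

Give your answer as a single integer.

Answer: 36

Derivation:
step 1: append 32 -> window=[32] (not full yet)
step 2: append 20 -> window=[32, 20] (not full yet)
step 3: append 22 -> window=[32, 20, 22] (not full yet)
step 4: append 35 -> window=[32, 20, 22, 35] (not full yet)
step 5: append 36 -> window=[32, 20, 22, 35, 36] -> max=36
step 6: append 3 -> window=[20, 22, 35, 36, 3] -> max=36
step 7: append 10 -> window=[22, 35, 36, 3, 10] -> max=36
step 8: append 19 -> window=[35, 36, 3, 10, 19] -> max=36
Window #4 max = 36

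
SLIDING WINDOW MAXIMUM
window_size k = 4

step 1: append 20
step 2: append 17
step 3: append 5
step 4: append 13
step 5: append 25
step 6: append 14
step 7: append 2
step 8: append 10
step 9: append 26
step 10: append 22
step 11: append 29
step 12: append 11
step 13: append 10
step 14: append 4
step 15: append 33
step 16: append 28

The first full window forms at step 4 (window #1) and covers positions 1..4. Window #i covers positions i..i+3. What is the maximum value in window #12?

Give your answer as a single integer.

Answer: 33

Derivation:
step 1: append 20 -> window=[20] (not full yet)
step 2: append 17 -> window=[20, 17] (not full yet)
step 3: append 5 -> window=[20, 17, 5] (not full yet)
step 4: append 13 -> window=[20, 17, 5, 13] -> max=20
step 5: append 25 -> window=[17, 5, 13, 25] -> max=25
step 6: append 14 -> window=[5, 13, 25, 14] -> max=25
step 7: append 2 -> window=[13, 25, 14, 2] -> max=25
step 8: append 10 -> window=[25, 14, 2, 10] -> max=25
step 9: append 26 -> window=[14, 2, 10, 26] -> max=26
step 10: append 22 -> window=[2, 10, 26, 22] -> max=26
step 11: append 29 -> window=[10, 26, 22, 29] -> max=29
step 12: append 11 -> window=[26, 22, 29, 11] -> max=29
step 13: append 10 -> window=[22, 29, 11, 10] -> max=29
step 14: append 4 -> window=[29, 11, 10, 4] -> max=29
step 15: append 33 -> window=[11, 10, 4, 33] -> max=33
Window #12 max = 33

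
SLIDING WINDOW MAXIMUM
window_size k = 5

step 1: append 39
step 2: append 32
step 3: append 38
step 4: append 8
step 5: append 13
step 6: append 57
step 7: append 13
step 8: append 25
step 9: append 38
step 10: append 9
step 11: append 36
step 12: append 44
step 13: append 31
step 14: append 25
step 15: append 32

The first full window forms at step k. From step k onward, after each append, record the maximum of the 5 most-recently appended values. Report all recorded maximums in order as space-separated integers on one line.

step 1: append 39 -> window=[39] (not full yet)
step 2: append 32 -> window=[39, 32] (not full yet)
step 3: append 38 -> window=[39, 32, 38] (not full yet)
step 4: append 8 -> window=[39, 32, 38, 8] (not full yet)
step 5: append 13 -> window=[39, 32, 38, 8, 13] -> max=39
step 6: append 57 -> window=[32, 38, 8, 13, 57] -> max=57
step 7: append 13 -> window=[38, 8, 13, 57, 13] -> max=57
step 8: append 25 -> window=[8, 13, 57, 13, 25] -> max=57
step 9: append 38 -> window=[13, 57, 13, 25, 38] -> max=57
step 10: append 9 -> window=[57, 13, 25, 38, 9] -> max=57
step 11: append 36 -> window=[13, 25, 38, 9, 36] -> max=38
step 12: append 44 -> window=[25, 38, 9, 36, 44] -> max=44
step 13: append 31 -> window=[38, 9, 36, 44, 31] -> max=44
step 14: append 25 -> window=[9, 36, 44, 31, 25] -> max=44
step 15: append 32 -> window=[36, 44, 31, 25, 32] -> max=44

Answer: 39 57 57 57 57 57 38 44 44 44 44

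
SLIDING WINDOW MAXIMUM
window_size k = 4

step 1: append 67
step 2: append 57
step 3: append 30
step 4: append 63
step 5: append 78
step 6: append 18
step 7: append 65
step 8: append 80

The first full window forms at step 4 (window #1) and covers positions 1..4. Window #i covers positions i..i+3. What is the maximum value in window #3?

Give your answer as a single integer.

Answer: 78

Derivation:
step 1: append 67 -> window=[67] (not full yet)
step 2: append 57 -> window=[67, 57] (not full yet)
step 3: append 30 -> window=[67, 57, 30] (not full yet)
step 4: append 63 -> window=[67, 57, 30, 63] -> max=67
step 5: append 78 -> window=[57, 30, 63, 78] -> max=78
step 6: append 18 -> window=[30, 63, 78, 18] -> max=78
Window #3 max = 78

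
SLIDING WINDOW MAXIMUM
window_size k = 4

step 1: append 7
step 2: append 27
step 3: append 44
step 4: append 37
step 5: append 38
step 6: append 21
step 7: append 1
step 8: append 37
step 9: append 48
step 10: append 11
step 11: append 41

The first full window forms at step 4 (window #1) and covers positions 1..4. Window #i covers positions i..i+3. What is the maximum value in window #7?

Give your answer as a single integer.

step 1: append 7 -> window=[7] (not full yet)
step 2: append 27 -> window=[7, 27] (not full yet)
step 3: append 44 -> window=[7, 27, 44] (not full yet)
step 4: append 37 -> window=[7, 27, 44, 37] -> max=44
step 5: append 38 -> window=[27, 44, 37, 38] -> max=44
step 6: append 21 -> window=[44, 37, 38, 21] -> max=44
step 7: append 1 -> window=[37, 38, 21, 1] -> max=38
step 8: append 37 -> window=[38, 21, 1, 37] -> max=38
step 9: append 48 -> window=[21, 1, 37, 48] -> max=48
step 10: append 11 -> window=[1, 37, 48, 11] -> max=48
Window #7 max = 48

Answer: 48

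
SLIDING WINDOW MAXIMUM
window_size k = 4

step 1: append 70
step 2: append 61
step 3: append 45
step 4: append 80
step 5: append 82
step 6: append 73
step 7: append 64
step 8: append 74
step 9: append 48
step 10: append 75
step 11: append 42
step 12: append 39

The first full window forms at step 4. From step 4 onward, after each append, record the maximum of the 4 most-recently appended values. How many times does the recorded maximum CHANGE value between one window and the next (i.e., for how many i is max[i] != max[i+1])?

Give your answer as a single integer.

step 1: append 70 -> window=[70] (not full yet)
step 2: append 61 -> window=[70, 61] (not full yet)
step 3: append 45 -> window=[70, 61, 45] (not full yet)
step 4: append 80 -> window=[70, 61, 45, 80] -> max=80
step 5: append 82 -> window=[61, 45, 80, 82] -> max=82
step 6: append 73 -> window=[45, 80, 82, 73] -> max=82
step 7: append 64 -> window=[80, 82, 73, 64] -> max=82
step 8: append 74 -> window=[82, 73, 64, 74] -> max=82
step 9: append 48 -> window=[73, 64, 74, 48] -> max=74
step 10: append 75 -> window=[64, 74, 48, 75] -> max=75
step 11: append 42 -> window=[74, 48, 75, 42] -> max=75
step 12: append 39 -> window=[48, 75, 42, 39] -> max=75
Recorded maximums: 80 82 82 82 82 74 75 75 75
Changes between consecutive maximums: 3

Answer: 3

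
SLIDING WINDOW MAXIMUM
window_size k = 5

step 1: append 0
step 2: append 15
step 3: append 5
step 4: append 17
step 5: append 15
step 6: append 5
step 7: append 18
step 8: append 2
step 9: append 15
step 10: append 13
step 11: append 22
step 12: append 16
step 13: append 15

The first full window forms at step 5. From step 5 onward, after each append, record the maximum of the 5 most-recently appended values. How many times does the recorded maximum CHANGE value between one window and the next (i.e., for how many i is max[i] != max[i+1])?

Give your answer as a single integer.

step 1: append 0 -> window=[0] (not full yet)
step 2: append 15 -> window=[0, 15] (not full yet)
step 3: append 5 -> window=[0, 15, 5] (not full yet)
step 4: append 17 -> window=[0, 15, 5, 17] (not full yet)
step 5: append 15 -> window=[0, 15, 5, 17, 15] -> max=17
step 6: append 5 -> window=[15, 5, 17, 15, 5] -> max=17
step 7: append 18 -> window=[5, 17, 15, 5, 18] -> max=18
step 8: append 2 -> window=[17, 15, 5, 18, 2] -> max=18
step 9: append 15 -> window=[15, 5, 18, 2, 15] -> max=18
step 10: append 13 -> window=[5, 18, 2, 15, 13] -> max=18
step 11: append 22 -> window=[18, 2, 15, 13, 22] -> max=22
step 12: append 16 -> window=[2, 15, 13, 22, 16] -> max=22
step 13: append 15 -> window=[15, 13, 22, 16, 15] -> max=22
Recorded maximums: 17 17 18 18 18 18 22 22 22
Changes between consecutive maximums: 2

Answer: 2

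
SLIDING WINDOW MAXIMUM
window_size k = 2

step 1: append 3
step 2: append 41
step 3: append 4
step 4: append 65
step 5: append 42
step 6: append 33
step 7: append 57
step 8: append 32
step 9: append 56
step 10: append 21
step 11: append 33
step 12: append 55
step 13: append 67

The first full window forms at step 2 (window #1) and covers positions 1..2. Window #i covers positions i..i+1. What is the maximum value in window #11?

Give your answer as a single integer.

Answer: 55

Derivation:
step 1: append 3 -> window=[3] (not full yet)
step 2: append 41 -> window=[3, 41] -> max=41
step 3: append 4 -> window=[41, 4] -> max=41
step 4: append 65 -> window=[4, 65] -> max=65
step 5: append 42 -> window=[65, 42] -> max=65
step 6: append 33 -> window=[42, 33] -> max=42
step 7: append 57 -> window=[33, 57] -> max=57
step 8: append 32 -> window=[57, 32] -> max=57
step 9: append 56 -> window=[32, 56] -> max=56
step 10: append 21 -> window=[56, 21] -> max=56
step 11: append 33 -> window=[21, 33] -> max=33
step 12: append 55 -> window=[33, 55] -> max=55
Window #11 max = 55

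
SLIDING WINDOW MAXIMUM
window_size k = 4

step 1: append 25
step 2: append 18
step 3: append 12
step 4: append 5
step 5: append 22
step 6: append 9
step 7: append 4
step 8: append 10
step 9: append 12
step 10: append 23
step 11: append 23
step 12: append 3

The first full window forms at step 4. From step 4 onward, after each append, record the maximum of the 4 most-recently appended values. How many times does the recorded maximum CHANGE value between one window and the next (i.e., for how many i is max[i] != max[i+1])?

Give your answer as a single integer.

step 1: append 25 -> window=[25] (not full yet)
step 2: append 18 -> window=[25, 18] (not full yet)
step 3: append 12 -> window=[25, 18, 12] (not full yet)
step 4: append 5 -> window=[25, 18, 12, 5] -> max=25
step 5: append 22 -> window=[18, 12, 5, 22] -> max=22
step 6: append 9 -> window=[12, 5, 22, 9] -> max=22
step 7: append 4 -> window=[5, 22, 9, 4] -> max=22
step 8: append 10 -> window=[22, 9, 4, 10] -> max=22
step 9: append 12 -> window=[9, 4, 10, 12] -> max=12
step 10: append 23 -> window=[4, 10, 12, 23] -> max=23
step 11: append 23 -> window=[10, 12, 23, 23] -> max=23
step 12: append 3 -> window=[12, 23, 23, 3] -> max=23
Recorded maximums: 25 22 22 22 22 12 23 23 23
Changes between consecutive maximums: 3

Answer: 3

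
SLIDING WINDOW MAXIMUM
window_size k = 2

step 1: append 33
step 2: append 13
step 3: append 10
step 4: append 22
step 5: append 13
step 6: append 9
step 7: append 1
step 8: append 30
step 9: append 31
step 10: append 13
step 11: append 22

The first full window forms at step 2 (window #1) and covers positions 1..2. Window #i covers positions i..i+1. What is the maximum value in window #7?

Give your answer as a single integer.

Answer: 30

Derivation:
step 1: append 33 -> window=[33] (not full yet)
step 2: append 13 -> window=[33, 13] -> max=33
step 3: append 10 -> window=[13, 10] -> max=13
step 4: append 22 -> window=[10, 22] -> max=22
step 5: append 13 -> window=[22, 13] -> max=22
step 6: append 9 -> window=[13, 9] -> max=13
step 7: append 1 -> window=[9, 1] -> max=9
step 8: append 30 -> window=[1, 30] -> max=30
Window #7 max = 30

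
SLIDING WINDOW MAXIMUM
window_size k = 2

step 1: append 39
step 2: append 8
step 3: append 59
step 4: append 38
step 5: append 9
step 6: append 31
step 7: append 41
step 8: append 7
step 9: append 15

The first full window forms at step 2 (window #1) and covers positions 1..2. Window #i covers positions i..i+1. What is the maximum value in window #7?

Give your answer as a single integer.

Answer: 41

Derivation:
step 1: append 39 -> window=[39] (not full yet)
step 2: append 8 -> window=[39, 8] -> max=39
step 3: append 59 -> window=[8, 59] -> max=59
step 4: append 38 -> window=[59, 38] -> max=59
step 5: append 9 -> window=[38, 9] -> max=38
step 6: append 31 -> window=[9, 31] -> max=31
step 7: append 41 -> window=[31, 41] -> max=41
step 8: append 7 -> window=[41, 7] -> max=41
Window #7 max = 41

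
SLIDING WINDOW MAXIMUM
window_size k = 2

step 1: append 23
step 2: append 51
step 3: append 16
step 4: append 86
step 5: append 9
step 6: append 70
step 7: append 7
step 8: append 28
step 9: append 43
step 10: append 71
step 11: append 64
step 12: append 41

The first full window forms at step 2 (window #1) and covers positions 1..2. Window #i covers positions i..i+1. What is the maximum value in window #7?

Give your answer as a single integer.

step 1: append 23 -> window=[23] (not full yet)
step 2: append 51 -> window=[23, 51] -> max=51
step 3: append 16 -> window=[51, 16] -> max=51
step 4: append 86 -> window=[16, 86] -> max=86
step 5: append 9 -> window=[86, 9] -> max=86
step 6: append 70 -> window=[9, 70] -> max=70
step 7: append 7 -> window=[70, 7] -> max=70
step 8: append 28 -> window=[7, 28] -> max=28
Window #7 max = 28

Answer: 28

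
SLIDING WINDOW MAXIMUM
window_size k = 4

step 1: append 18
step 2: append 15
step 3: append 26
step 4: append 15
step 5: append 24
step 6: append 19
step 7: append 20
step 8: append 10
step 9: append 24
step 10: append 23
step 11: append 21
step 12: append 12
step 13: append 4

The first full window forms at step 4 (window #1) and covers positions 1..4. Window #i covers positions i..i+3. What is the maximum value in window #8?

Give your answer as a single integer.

Answer: 24

Derivation:
step 1: append 18 -> window=[18] (not full yet)
step 2: append 15 -> window=[18, 15] (not full yet)
step 3: append 26 -> window=[18, 15, 26] (not full yet)
step 4: append 15 -> window=[18, 15, 26, 15] -> max=26
step 5: append 24 -> window=[15, 26, 15, 24] -> max=26
step 6: append 19 -> window=[26, 15, 24, 19] -> max=26
step 7: append 20 -> window=[15, 24, 19, 20] -> max=24
step 8: append 10 -> window=[24, 19, 20, 10] -> max=24
step 9: append 24 -> window=[19, 20, 10, 24] -> max=24
step 10: append 23 -> window=[20, 10, 24, 23] -> max=24
step 11: append 21 -> window=[10, 24, 23, 21] -> max=24
Window #8 max = 24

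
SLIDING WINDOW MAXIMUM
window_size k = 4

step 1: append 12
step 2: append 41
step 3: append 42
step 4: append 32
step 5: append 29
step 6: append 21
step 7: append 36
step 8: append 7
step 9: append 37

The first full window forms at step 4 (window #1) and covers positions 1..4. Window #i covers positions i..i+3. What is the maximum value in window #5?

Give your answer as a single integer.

step 1: append 12 -> window=[12] (not full yet)
step 2: append 41 -> window=[12, 41] (not full yet)
step 3: append 42 -> window=[12, 41, 42] (not full yet)
step 4: append 32 -> window=[12, 41, 42, 32] -> max=42
step 5: append 29 -> window=[41, 42, 32, 29] -> max=42
step 6: append 21 -> window=[42, 32, 29, 21] -> max=42
step 7: append 36 -> window=[32, 29, 21, 36] -> max=36
step 8: append 7 -> window=[29, 21, 36, 7] -> max=36
Window #5 max = 36

Answer: 36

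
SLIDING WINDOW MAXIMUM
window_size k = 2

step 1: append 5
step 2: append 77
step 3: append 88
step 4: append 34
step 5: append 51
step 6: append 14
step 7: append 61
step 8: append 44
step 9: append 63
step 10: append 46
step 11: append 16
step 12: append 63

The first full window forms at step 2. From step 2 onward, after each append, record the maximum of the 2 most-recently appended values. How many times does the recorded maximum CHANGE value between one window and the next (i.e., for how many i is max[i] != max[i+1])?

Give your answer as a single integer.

Answer: 6

Derivation:
step 1: append 5 -> window=[5] (not full yet)
step 2: append 77 -> window=[5, 77] -> max=77
step 3: append 88 -> window=[77, 88] -> max=88
step 4: append 34 -> window=[88, 34] -> max=88
step 5: append 51 -> window=[34, 51] -> max=51
step 6: append 14 -> window=[51, 14] -> max=51
step 7: append 61 -> window=[14, 61] -> max=61
step 8: append 44 -> window=[61, 44] -> max=61
step 9: append 63 -> window=[44, 63] -> max=63
step 10: append 46 -> window=[63, 46] -> max=63
step 11: append 16 -> window=[46, 16] -> max=46
step 12: append 63 -> window=[16, 63] -> max=63
Recorded maximums: 77 88 88 51 51 61 61 63 63 46 63
Changes between consecutive maximums: 6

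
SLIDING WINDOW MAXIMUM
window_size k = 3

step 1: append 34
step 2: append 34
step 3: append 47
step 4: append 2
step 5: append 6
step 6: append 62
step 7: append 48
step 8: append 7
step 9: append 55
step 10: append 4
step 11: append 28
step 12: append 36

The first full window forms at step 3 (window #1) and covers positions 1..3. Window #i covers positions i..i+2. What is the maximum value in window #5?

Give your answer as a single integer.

step 1: append 34 -> window=[34] (not full yet)
step 2: append 34 -> window=[34, 34] (not full yet)
step 3: append 47 -> window=[34, 34, 47] -> max=47
step 4: append 2 -> window=[34, 47, 2] -> max=47
step 5: append 6 -> window=[47, 2, 6] -> max=47
step 6: append 62 -> window=[2, 6, 62] -> max=62
step 7: append 48 -> window=[6, 62, 48] -> max=62
Window #5 max = 62

Answer: 62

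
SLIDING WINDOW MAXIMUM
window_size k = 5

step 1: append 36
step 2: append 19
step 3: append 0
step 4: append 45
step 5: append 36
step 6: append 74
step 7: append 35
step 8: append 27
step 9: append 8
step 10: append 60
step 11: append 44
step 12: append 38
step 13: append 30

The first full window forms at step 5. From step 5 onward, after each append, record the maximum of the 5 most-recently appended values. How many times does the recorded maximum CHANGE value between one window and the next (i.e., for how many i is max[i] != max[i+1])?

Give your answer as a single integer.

step 1: append 36 -> window=[36] (not full yet)
step 2: append 19 -> window=[36, 19] (not full yet)
step 3: append 0 -> window=[36, 19, 0] (not full yet)
step 4: append 45 -> window=[36, 19, 0, 45] (not full yet)
step 5: append 36 -> window=[36, 19, 0, 45, 36] -> max=45
step 6: append 74 -> window=[19, 0, 45, 36, 74] -> max=74
step 7: append 35 -> window=[0, 45, 36, 74, 35] -> max=74
step 8: append 27 -> window=[45, 36, 74, 35, 27] -> max=74
step 9: append 8 -> window=[36, 74, 35, 27, 8] -> max=74
step 10: append 60 -> window=[74, 35, 27, 8, 60] -> max=74
step 11: append 44 -> window=[35, 27, 8, 60, 44] -> max=60
step 12: append 38 -> window=[27, 8, 60, 44, 38] -> max=60
step 13: append 30 -> window=[8, 60, 44, 38, 30] -> max=60
Recorded maximums: 45 74 74 74 74 74 60 60 60
Changes between consecutive maximums: 2

Answer: 2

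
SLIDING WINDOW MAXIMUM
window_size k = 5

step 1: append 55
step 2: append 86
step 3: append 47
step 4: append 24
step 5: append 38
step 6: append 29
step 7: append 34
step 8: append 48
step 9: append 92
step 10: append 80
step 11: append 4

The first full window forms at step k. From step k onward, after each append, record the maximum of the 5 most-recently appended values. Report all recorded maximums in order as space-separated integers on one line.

step 1: append 55 -> window=[55] (not full yet)
step 2: append 86 -> window=[55, 86] (not full yet)
step 3: append 47 -> window=[55, 86, 47] (not full yet)
step 4: append 24 -> window=[55, 86, 47, 24] (not full yet)
step 5: append 38 -> window=[55, 86, 47, 24, 38] -> max=86
step 6: append 29 -> window=[86, 47, 24, 38, 29] -> max=86
step 7: append 34 -> window=[47, 24, 38, 29, 34] -> max=47
step 8: append 48 -> window=[24, 38, 29, 34, 48] -> max=48
step 9: append 92 -> window=[38, 29, 34, 48, 92] -> max=92
step 10: append 80 -> window=[29, 34, 48, 92, 80] -> max=92
step 11: append 4 -> window=[34, 48, 92, 80, 4] -> max=92

Answer: 86 86 47 48 92 92 92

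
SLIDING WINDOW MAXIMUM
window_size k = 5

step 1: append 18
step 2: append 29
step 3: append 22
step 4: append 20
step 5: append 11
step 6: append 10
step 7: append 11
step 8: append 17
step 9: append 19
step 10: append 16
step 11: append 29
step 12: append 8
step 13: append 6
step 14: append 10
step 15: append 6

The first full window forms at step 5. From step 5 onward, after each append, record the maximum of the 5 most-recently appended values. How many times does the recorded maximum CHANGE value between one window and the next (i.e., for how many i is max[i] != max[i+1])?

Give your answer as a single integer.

Answer: 4

Derivation:
step 1: append 18 -> window=[18] (not full yet)
step 2: append 29 -> window=[18, 29] (not full yet)
step 3: append 22 -> window=[18, 29, 22] (not full yet)
step 4: append 20 -> window=[18, 29, 22, 20] (not full yet)
step 5: append 11 -> window=[18, 29, 22, 20, 11] -> max=29
step 6: append 10 -> window=[29, 22, 20, 11, 10] -> max=29
step 7: append 11 -> window=[22, 20, 11, 10, 11] -> max=22
step 8: append 17 -> window=[20, 11, 10, 11, 17] -> max=20
step 9: append 19 -> window=[11, 10, 11, 17, 19] -> max=19
step 10: append 16 -> window=[10, 11, 17, 19, 16] -> max=19
step 11: append 29 -> window=[11, 17, 19, 16, 29] -> max=29
step 12: append 8 -> window=[17, 19, 16, 29, 8] -> max=29
step 13: append 6 -> window=[19, 16, 29, 8, 6] -> max=29
step 14: append 10 -> window=[16, 29, 8, 6, 10] -> max=29
step 15: append 6 -> window=[29, 8, 6, 10, 6] -> max=29
Recorded maximums: 29 29 22 20 19 19 29 29 29 29 29
Changes between consecutive maximums: 4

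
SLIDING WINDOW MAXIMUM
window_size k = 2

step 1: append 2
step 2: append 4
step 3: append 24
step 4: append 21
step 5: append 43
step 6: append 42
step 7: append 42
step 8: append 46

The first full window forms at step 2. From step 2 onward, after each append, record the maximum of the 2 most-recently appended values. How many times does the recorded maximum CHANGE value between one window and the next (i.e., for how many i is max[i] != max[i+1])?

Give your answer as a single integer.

step 1: append 2 -> window=[2] (not full yet)
step 2: append 4 -> window=[2, 4] -> max=4
step 3: append 24 -> window=[4, 24] -> max=24
step 4: append 21 -> window=[24, 21] -> max=24
step 5: append 43 -> window=[21, 43] -> max=43
step 6: append 42 -> window=[43, 42] -> max=43
step 7: append 42 -> window=[42, 42] -> max=42
step 8: append 46 -> window=[42, 46] -> max=46
Recorded maximums: 4 24 24 43 43 42 46
Changes between consecutive maximums: 4

Answer: 4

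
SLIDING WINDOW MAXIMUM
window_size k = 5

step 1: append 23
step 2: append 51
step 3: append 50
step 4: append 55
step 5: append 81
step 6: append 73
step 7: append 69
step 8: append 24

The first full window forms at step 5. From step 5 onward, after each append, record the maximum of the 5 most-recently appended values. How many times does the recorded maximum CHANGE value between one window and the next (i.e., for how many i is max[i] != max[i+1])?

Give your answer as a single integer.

step 1: append 23 -> window=[23] (not full yet)
step 2: append 51 -> window=[23, 51] (not full yet)
step 3: append 50 -> window=[23, 51, 50] (not full yet)
step 4: append 55 -> window=[23, 51, 50, 55] (not full yet)
step 5: append 81 -> window=[23, 51, 50, 55, 81] -> max=81
step 6: append 73 -> window=[51, 50, 55, 81, 73] -> max=81
step 7: append 69 -> window=[50, 55, 81, 73, 69] -> max=81
step 8: append 24 -> window=[55, 81, 73, 69, 24] -> max=81
Recorded maximums: 81 81 81 81
Changes between consecutive maximums: 0

Answer: 0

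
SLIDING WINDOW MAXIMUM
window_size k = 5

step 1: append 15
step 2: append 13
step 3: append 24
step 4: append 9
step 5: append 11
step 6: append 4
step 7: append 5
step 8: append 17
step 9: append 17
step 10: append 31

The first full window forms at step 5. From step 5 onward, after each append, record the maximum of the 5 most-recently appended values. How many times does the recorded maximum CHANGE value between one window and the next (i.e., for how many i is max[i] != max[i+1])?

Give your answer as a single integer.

Answer: 2

Derivation:
step 1: append 15 -> window=[15] (not full yet)
step 2: append 13 -> window=[15, 13] (not full yet)
step 3: append 24 -> window=[15, 13, 24] (not full yet)
step 4: append 9 -> window=[15, 13, 24, 9] (not full yet)
step 5: append 11 -> window=[15, 13, 24, 9, 11] -> max=24
step 6: append 4 -> window=[13, 24, 9, 11, 4] -> max=24
step 7: append 5 -> window=[24, 9, 11, 4, 5] -> max=24
step 8: append 17 -> window=[9, 11, 4, 5, 17] -> max=17
step 9: append 17 -> window=[11, 4, 5, 17, 17] -> max=17
step 10: append 31 -> window=[4, 5, 17, 17, 31] -> max=31
Recorded maximums: 24 24 24 17 17 31
Changes between consecutive maximums: 2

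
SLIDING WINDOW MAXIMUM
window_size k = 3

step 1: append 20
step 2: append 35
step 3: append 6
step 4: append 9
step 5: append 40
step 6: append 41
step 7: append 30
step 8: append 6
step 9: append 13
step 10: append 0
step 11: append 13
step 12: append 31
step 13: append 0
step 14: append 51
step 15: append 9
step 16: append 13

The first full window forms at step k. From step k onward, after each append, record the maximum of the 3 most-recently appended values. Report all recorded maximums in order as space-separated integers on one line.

Answer: 35 35 40 41 41 41 30 13 13 31 31 51 51 51

Derivation:
step 1: append 20 -> window=[20] (not full yet)
step 2: append 35 -> window=[20, 35] (not full yet)
step 3: append 6 -> window=[20, 35, 6] -> max=35
step 4: append 9 -> window=[35, 6, 9] -> max=35
step 5: append 40 -> window=[6, 9, 40] -> max=40
step 6: append 41 -> window=[9, 40, 41] -> max=41
step 7: append 30 -> window=[40, 41, 30] -> max=41
step 8: append 6 -> window=[41, 30, 6] -> max=41
step 9: append 13 -> window=[30, 6, 13] -> max=30
step 10: append 0 -> window=[6, 13, 0] -> max=13
step 11: append 13 -> window=[13, 0, 13] -> max=13
step 12: append 31 -> window=[0, 13, 31] -> max=31
step 13: append 0 -> window=[13, 31, 0] -> max=31
step 14: append 51 -> window=[31, 0, 51] -> max=51
step 15: append 9 -> window=[0, 51, 9] -> max=51
step 16: append 13 -> window=[51, 9, 13] -> max=51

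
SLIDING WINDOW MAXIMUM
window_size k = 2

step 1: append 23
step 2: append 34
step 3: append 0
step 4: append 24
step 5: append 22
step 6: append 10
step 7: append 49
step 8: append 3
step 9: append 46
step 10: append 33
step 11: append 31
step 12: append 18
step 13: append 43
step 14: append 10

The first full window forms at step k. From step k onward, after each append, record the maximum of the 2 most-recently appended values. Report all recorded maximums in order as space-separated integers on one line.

Answer: 34 34 24 24 22 49 49 46 46 33 31 43 43

Derivation:
step 1: append 23 -> window=[23] (not full yet)
step 2: append 34 -> window=[23, 34] -> max=34
step 3: append 0 -> window=[34, 0] -> max=34
step 4: append 24 -> window=[0, 24] -> max=24
step 5: append 22 -> window=[24, 22] -> max=24
step 6: append 10 -> window=[22, 10] -> max=22
step 7: append 49 -> window=[10, 49] -> max=49
step 8: append 3 -> window=[49, 3] -> max=49
step 9: append 46 -> window=[3, 46] -> max=46
step 10: append 33 -> window=[46, 33] -> max=46
step 11: append 31 -> window=[33, 31] -> max=33
step 12: append 18 -> window=[31, 18] -> max=31
step 13: append 43 -> window=[18, 43] -> max=43
step 14: append 10 -> window=[43, 10] -> max=43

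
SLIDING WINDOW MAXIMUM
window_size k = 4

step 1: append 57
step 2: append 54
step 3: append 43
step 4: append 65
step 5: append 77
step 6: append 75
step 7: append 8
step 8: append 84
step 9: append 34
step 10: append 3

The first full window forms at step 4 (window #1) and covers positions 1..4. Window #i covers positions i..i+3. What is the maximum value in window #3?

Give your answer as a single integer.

step 1: append 57 -> window=[57] (not full yet)
step 2: append 54 -> window=[57, 54] (not full yet)
step 3: append 43 -> window=[57, 54, 43] (not full yet)
step 4: append 65 -> window=[57, 54, 43, 65] -> max=65
step 5: append 77 -> window=[54, 43, 65, 77] -> max=77
step 6: append 75 -> window=[43, 65, 77, 75] -> max=77
Window #3 max = 77

Answer: 77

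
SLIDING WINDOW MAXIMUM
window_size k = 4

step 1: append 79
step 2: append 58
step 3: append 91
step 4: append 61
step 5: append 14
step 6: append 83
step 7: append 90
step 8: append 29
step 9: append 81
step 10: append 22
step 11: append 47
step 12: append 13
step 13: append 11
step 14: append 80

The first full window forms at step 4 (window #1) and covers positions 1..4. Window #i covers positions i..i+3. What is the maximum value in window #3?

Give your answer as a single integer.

Answer: 91

Derivation:
step 1: append 79 -> window=[79] (not full yet)
step 2: append 58 -> window=[79, 58] (not full yet)
step 3: append 91 -> window=[79, 58, 91] (not full yet)
step 4: append 61 -> window=[79, 58, 91, 61] -> max=91
step 5: append 14 -> window=[58, 91, 61, 14] -> max=91
step 6: append 83 -> window=[91, 61, 14, 83] -> max=91
Window #3 max = 91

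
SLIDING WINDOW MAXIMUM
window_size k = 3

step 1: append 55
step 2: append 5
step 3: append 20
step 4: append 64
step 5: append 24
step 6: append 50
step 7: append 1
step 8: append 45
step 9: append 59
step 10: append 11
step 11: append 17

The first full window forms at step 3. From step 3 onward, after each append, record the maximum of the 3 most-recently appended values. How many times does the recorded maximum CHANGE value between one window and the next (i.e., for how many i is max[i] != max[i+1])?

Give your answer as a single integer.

step 1: append 55 -> window=[55] (not full yet)
step 2: append 5 -> window=[55, 5] (not full yet)
step 3: append 20 -> window=[55, 5, 20] -> max=55
step 4: append 64 -> window=[5, 20, 64] -> max=64
step 5: append 24 -> window=[20, 64, 24] -> max=64
step 6: append 50 -> window=[64, 24, 50] -> max=64
step 7: append 1 -> window=[24, 50, 1] -> max=50
step 8: append 45 -> window=[50, 1, 45] -> max=50
step 9: append 59 -> window=[1, 45, 59] -> max=59
step 10: append 11 -> window=[45, 59, 11] -> max=59
step 11: append 17 -> window=[59, 11, 17] -> max=59
Recorded maximums: 55 64 64 64 50 50 59 59 59
Changes between consecutive maximums: 3

Answer: 3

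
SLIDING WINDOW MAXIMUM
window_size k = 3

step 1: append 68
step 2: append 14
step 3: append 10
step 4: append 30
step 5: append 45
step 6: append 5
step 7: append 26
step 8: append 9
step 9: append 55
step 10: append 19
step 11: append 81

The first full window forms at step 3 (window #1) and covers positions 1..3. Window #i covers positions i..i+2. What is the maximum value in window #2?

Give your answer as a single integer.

Answer: 30

Derivation:
step 1: append 68 -> window=[68] (not full yet)
step 2: append 14 -> window=[68, 14] (not full yet)
step 3: append 10 -> window=[68, 14, 10] -> max=68
step 4: append 30 -> window=[14, 10, 30] -> max=30
Window #2 max = 30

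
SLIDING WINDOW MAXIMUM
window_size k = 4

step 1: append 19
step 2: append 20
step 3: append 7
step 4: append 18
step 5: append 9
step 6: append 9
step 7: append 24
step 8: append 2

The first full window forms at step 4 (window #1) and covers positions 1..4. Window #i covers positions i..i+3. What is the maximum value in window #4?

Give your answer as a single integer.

Answer: 24

Derivation:
step 1: append 19 -> window=[19] (not full yet)
step 2: append 20 -> window=[19, 20] (not full yet)
step 3: append 7 -> window=[19, 20, 7] (not full yet)
step 4: append 18 -> window=[19, 20, 7, 18] -> max=20
step 5: append 9 -> window=[20, 7, 18, 9] -> max=20
step 6: append 9 -> window=[7, 18, 9, 9] -> max=18
step 7: append 24 -> window=[18, 9, 9, 24] -> max=24
Window #4 max = 24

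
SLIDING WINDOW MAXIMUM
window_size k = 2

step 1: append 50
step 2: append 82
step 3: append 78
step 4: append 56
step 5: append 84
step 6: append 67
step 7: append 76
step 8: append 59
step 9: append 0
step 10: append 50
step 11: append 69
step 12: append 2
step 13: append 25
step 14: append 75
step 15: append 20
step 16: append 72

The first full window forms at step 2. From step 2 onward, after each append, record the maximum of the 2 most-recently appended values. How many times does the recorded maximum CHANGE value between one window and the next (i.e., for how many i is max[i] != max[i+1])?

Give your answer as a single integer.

step 1: append 50 -> window=[50] (not full yet)
step 2: append 82 -> window=[50, 82] -> max=82
step 3: append 78 -> window=[82, 78] -> max=82
step 4: append 56 -> window=[78, 56] -> max=78
step 5: append 84 -> window=[56, 84] -> max=84
step 6: append 67 -> window=[84, 67] -> max=84
step 7: append 76 -> window=[67, 76] -> max=76
step 8: append 59 -> window=[76, 59] -> max=76
step 9: append 0 -> window=[59, 0] -> max=59
step 10: append 50 -> window=[0, 50] -> max=50
step 11: append 69 -> window=[50, 69] -> max=69
step 12: append 2 -> window=[69, 2] -> max=69
step 13: append 25 -> window=[2, 25] -> max=25
step 14: append 75 -> window=[25, 75] -> max=75
step 15: append 20 -> window=[75, 20] -> max=75
step 16: append 72 -> window=[20, 72] -> max=72
Recorded maximums: 82 82 78 84 84 76 76 59 50 69 69 25 75 75 72
Changes between consecutive maximums: 9

Answer: 9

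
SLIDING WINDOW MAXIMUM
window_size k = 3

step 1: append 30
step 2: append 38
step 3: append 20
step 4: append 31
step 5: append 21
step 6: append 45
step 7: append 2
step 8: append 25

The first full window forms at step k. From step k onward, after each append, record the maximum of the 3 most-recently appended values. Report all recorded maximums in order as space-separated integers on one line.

step 1: append 30 -> window=[30] (not full yet)
step 2: append 38 -> window=[30, 38] (not full yet)
step 3: append 20 -> window=[30, 38, 20] -> max=38
step 4: append 31 -> window=[38, 20, 31] -> max=38
step 5: append 21 -> window=[20, 31, 21] -> max=31
step 6: append 45 -> window=[31, 21, 45] -> max=45
step 7: append 2 -> window=[21, 45, 2] -> max=45
step 8: append 25 -> window=[45, 2, 25] -> max=45

Answer: 38 38 31 45 45 45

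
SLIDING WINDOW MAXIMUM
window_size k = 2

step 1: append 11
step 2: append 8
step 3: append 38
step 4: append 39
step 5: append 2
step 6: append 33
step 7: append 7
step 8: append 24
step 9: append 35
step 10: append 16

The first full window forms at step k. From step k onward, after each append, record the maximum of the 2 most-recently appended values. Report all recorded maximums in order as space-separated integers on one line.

step 1: append 11 -> window=[11] (not full yet)
step 2: append 8 -> window=[11, 8] -> max=11
step 3: append 38 -> window=[8, 38] -> max=38
step 4: append 39 -> window=[38, 39] -> max=39
step 5: append 2 -> window=[39, 2] -> max=39
step 6: append 33 -> window=[2, 33] -> max=33
step 7: append 7 -> window=[33, 7] -> max=33
step 8: append 24 -> window=[7, 24] -> max=24
step 9: append 35 -> window=[24, 35] -> max=35
step 10: append 16 -> window=[35, 16] -> max=35

Answer: 11 38 39 39 33 33 24 35 35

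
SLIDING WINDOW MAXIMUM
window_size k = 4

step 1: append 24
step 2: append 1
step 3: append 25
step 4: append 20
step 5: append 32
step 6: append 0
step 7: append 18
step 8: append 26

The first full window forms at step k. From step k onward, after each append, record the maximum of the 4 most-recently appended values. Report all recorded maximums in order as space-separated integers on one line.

Answer: 25 32 32 32 32

Derivation:
step 1: append 24 -> window=[24] (not full yet)
step 2: append 1 -> window=[24, 1] (not full yet)
step 3: append 25 -> window=[24, 1, 25] (not full yet)
step 4: append 20 -> window=[24, 1, 25, 20] -> max=25
step 5: append 32 -> window=[1, 25, 20, 32] -> max=32
step 6: append 0 -> window=[25, 20, 32, 0] -> max=32
step 7: append 18 -> window=[20, 32, 0, 18] -> max=32
step 8: append 26 -> window=[32, 0, 18, 26] -> max=32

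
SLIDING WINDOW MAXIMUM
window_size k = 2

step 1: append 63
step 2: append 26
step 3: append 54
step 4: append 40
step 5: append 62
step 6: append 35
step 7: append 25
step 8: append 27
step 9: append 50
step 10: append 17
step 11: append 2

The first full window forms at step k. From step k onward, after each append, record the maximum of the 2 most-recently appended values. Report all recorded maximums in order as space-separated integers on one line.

step 1: append 63 -> window=[63] (not full yet)
step 2: append 26 -> window=[63, 26] -> max=63
step 3: append 54 -> window=[26, 54] -> max=54
step 4: append 40 -> window=[54, 40] -> max=54
step 5: append 62 -> window=[40, 62] -> max=62
step 6: append 35 -> window=[62, 35] -> max=62
step 7: append 25 -> window=[35, 25] -> max=35
step 8: append 27 -> window=[25, 27] -> max=27
step 9: append 50 -> window=[27, 50] -> max=50
step 10: append 17 -> window=[50, 17] -> max=50
step 11: append 2 -> window=[17, 2] -> max=17

Answer: 63 54 54 62 62 35 27 50 50 17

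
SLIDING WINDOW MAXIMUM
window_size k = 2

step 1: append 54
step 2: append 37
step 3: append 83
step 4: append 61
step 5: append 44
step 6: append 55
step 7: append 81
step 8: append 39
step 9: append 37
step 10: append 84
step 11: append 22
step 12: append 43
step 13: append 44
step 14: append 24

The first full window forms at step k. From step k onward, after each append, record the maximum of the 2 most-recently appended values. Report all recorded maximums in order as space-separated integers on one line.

Answer: 54 83 83 61 55 81 81 39 84 84 43 44 44

Derivation:
step 1: append 54 -> window=[54] (not full yet)
step 2: append 37 -> window=[54, 37] -> max=54
step 3: append 83 -> window=[37, 83] -> max=83
step 4: append 61 -> window=[83, 61] -> max=83
step 5: append 44 -> window=[61, 44] -> max=61
step 6: append 55 -> window=[44, 55] -> max=55
step 7: append 81 -> window=[55, 81] -> max=81
step 8: append 39 -> window=[81, 39] -> max=81
step 9: append 37 -> window=[39, 37] -> max=39
step 10: append 84 -> window=[37, 84] -> max=84
step 11: append 22 -> window=[84, 22] -> max=84
step 12: append 43 -> window=[22, 43] -> max=43
step 13: append 44 -> window=[43, 44] -> max=44
step 14: append 24 -> window=[44, 24] -> max=44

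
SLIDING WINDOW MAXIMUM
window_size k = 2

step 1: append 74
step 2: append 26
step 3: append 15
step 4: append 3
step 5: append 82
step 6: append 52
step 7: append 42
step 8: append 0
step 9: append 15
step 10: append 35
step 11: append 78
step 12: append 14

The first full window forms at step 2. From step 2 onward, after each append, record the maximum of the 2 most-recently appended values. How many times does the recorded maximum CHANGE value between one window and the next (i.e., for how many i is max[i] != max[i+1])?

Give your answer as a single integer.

Answer: 8

Derivation:
step 1: append 74 -> window=[74] (not full yet)
step 2: append 26 -> window=[74, 26] -> max=74
step 3: append 15 -> window=[26, 15] -> max=26
step 4: append 3 -> window=[15, 3] -> max=15
step 5: append 82 -> window=[3, 82] -> max=82
step 6: append 52 -> window=[82, 52] -> max=82
step 7: append 42 -> window=[52, 42] -> max=52
step 8: append 0 -> window=[42, 0] -> max=42
step 9: append 15 -> window=[0, 15] -> max=15
step 10: append 35 -> window=[15, 35] -> max=35
step 11: append 78 -> window=[35, 78] -> max=78
step 12: append 14 -> window=[78, 14] -> max=78
Recorded maximums: 74 26 15 82 82 52 42 15 35 78 78
Changes between consecutive maximums: 8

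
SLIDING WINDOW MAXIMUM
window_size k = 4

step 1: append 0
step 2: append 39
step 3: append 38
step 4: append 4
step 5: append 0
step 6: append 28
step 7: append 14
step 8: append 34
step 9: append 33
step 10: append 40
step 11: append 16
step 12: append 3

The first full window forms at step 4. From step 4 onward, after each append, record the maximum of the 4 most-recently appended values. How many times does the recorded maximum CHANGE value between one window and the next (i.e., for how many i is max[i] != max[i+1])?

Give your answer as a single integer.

step 1: append 0 -> window=[0] (not full yet)
step 2: append 39 -> window=[0, 39] (not full yet)
step 3: append 38 -> window=[0, 39, 38] (not full yet)
step 4: append 4 -> window=[0, 39, 38, 4] -> max=39
step 5: append 0 -> window=[39, 38, 4, 0] -> max=39
step 6: append 28 -> window=[38, 4, 0, 28] -> max=38
step 7: append 14 -> window=[4, 0, 28, 14] -> max=28
step 8: append 34 -> window=[0, 28, 14, 34] -> max=34
step 9: append 33 -> window=[28, 14, 34, 33] -> max=34
step 10: append 40 -> window=[14, 34, 33, 40] -> max=40
step 11: append 16 -> window=[34, 33, 40, 16] -> max=40
step 12: append 3 -> window=[33, 40, 16, 3] -> max=40
Recorded maximums: 39 39 38 28 34 34 40 40 40
Changes between consecutive maximums: 4

Answer: 4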